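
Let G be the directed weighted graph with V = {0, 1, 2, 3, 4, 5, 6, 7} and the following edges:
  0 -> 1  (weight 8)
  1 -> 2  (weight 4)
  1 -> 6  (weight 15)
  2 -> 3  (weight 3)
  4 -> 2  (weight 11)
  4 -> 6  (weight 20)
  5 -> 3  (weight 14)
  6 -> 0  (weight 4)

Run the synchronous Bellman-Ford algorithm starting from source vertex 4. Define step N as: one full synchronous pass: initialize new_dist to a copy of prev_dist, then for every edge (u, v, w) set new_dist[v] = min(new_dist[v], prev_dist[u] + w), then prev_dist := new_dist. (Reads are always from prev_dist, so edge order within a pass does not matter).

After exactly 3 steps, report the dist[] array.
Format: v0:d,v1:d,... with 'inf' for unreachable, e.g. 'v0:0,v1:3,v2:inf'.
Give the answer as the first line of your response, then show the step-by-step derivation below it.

v0:24,v1:32,v2:11,v3:14,v4:0,v5:inf,v6:20,v7:inf

step 1: dist = v0:inf,v1:inf,v2:11,v3:inf,v4:0,v5:inf,v6:20,v7:inf
step 2: dist = v0:24,v1:inf,v2:11,v3:14,v4:0,v5:inf,v6:20,v7:inf
step 3: dist = v0:24,v1:32,v2:11,v3:14,v4:0,v5:inf,v6:20,v7:inf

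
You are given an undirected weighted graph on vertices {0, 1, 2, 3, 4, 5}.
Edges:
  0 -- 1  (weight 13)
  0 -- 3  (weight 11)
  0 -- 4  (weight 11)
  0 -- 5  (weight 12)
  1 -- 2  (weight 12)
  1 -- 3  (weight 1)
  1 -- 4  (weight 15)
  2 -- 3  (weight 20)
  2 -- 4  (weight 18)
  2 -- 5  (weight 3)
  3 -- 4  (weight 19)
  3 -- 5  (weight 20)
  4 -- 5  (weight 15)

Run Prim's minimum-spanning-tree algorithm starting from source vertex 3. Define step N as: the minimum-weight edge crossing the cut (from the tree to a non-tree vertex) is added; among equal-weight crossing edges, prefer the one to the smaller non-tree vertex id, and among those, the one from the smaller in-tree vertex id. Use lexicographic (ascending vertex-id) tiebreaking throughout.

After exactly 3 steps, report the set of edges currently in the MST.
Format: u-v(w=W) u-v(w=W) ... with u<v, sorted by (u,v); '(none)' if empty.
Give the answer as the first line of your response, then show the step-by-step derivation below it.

0-3(w=11) 0-4(w=11) 1-3(w=1)

step 1: add edge 1-3 (w=1); MST = {1-3(w=1)}
step 2: add edge 0-3 (w=11); MST = {0-3(w=11) 1-3(w=1)}
step 3: add edge 0-4 (w=11); MST = {0-3(w=11) 0-4(w=11) 1-3(w=1)}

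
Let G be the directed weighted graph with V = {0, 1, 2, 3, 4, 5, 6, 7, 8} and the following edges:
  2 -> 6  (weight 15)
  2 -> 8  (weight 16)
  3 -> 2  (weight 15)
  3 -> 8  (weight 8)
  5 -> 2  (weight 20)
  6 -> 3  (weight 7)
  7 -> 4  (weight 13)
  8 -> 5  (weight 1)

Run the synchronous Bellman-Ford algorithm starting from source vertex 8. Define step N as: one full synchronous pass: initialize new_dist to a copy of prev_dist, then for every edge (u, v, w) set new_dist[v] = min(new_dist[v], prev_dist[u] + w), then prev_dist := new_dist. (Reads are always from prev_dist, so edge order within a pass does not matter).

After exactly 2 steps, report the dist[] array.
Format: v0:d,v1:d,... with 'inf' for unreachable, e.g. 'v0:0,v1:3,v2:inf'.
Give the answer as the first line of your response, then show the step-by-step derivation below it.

v0:inf,v1:inf,v2:21,v3:inf,v4:inf,v5:1,v6:inf,v7:inf,v8:0

step 1: dist = v0:inf,v1:inf,v2:inf,v3:inf,v4:inf,v5:1,v6:inf,v7:inf,v8:0
step 2: dist = v0:inf,v1:inf,v2:21,v3:inf,v4:inf,v5:1,v6:inf,v7:inf,v8:0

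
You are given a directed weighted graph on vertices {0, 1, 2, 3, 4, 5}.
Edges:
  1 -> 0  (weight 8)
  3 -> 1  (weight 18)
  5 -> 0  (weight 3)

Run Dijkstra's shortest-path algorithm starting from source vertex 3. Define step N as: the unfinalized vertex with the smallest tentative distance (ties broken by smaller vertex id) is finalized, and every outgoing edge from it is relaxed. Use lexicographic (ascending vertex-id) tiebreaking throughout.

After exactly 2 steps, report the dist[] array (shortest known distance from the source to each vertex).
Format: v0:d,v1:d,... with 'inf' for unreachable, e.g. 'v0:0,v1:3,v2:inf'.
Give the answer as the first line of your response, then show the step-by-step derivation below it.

v0:26,v1:18,v2:inf,v3:0,v4:inf,v5:inf

step 1: dist = v0:inf,v1:18,v2:inf,v3:0,v4:inf,v5:inf
step 2: dist = v0:26,v1:18,v2:inf,v3:0,v4:inf,v5:inf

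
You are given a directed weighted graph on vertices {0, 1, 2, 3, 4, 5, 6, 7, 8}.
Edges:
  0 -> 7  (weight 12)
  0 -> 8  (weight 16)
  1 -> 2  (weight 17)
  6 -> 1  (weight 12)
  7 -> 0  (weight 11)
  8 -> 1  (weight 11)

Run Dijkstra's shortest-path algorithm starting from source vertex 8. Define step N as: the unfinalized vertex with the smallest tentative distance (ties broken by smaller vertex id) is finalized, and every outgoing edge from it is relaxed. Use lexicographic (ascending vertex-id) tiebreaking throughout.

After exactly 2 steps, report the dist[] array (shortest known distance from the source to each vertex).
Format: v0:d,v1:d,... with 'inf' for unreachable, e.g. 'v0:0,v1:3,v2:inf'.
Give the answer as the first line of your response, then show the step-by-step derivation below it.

v0:inf,v1:11,v2:28,v3:inf,v4:inf,v5:inf,v6:inf,v7:inf,v8:0

step 1: dist = v0:inf,v1:11,v2:inf,v3:inf,v4:inf,v5:inf,v6:inf,v7:inf,v8:0
step 2: dist = v0:inf,v1:11,v2:28,v3:inf,v4:inf,v5:inf,v6:inf,v7:inf,v8:0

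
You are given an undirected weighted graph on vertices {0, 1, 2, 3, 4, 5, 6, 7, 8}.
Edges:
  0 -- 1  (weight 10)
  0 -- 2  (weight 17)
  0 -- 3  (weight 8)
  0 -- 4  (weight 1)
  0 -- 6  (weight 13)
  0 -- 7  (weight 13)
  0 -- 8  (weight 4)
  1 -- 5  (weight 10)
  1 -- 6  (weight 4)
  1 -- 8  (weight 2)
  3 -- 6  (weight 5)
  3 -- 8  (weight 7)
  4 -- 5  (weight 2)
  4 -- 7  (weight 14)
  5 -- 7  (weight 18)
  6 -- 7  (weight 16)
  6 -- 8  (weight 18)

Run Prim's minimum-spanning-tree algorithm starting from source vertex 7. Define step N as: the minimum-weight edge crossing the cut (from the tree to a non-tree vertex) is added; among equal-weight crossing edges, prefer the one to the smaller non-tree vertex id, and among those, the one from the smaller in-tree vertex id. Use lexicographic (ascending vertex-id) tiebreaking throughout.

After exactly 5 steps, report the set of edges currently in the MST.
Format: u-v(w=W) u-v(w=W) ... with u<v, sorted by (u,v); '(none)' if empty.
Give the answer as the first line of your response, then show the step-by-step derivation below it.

0-4(w=1) 0-7(w=13) 0-8(w=4) 1-8(w=2) 4-5(w=2)

step 1: add edge 0-7 (w=13); MST = {0-7(w=13)}
step 2: add edge 0-4 (w=1); MST = {0-4(w=1) 0-7(w=13)}
step 3: add edge 4-5 (w=2); MST = {0-4(w=1) 0-7(w=13) 4-5(w=2)}
step 4: add edge 0-8 (w=4); MST = {0-4(w=1) 0-7(w=13) 0-8(w=4) 4-5(w=2)}
step 5: add edge 1-8 (w=2); MST = {0-4(w=1) 0-7(w=13) 0-8(w=4) 1-8(w=2) 4-5(w=2)}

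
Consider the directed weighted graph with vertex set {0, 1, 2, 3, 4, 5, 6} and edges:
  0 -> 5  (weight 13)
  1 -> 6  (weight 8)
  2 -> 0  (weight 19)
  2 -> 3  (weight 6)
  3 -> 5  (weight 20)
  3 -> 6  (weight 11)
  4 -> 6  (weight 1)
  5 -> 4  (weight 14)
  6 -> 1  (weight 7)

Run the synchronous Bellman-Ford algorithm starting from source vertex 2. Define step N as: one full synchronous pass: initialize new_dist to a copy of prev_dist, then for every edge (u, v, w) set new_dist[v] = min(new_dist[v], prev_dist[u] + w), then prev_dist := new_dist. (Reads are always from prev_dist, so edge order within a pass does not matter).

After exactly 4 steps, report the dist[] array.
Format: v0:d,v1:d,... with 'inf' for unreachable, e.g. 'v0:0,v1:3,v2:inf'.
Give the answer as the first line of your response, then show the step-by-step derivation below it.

v0:19,v1:24,v2:0,v3:6,v4:40,v5:26,v6:17

step 1: dist = v0:19,v1:inf,v2:0,v3:6,v4:inf,v5:inf,v6:inf
step 2: dist = v0:19,v1:inf,v2:0,v3:6,v4:inf,v5:26,v6:17
step 3: dist = v0:19,v1:24,v2:0,v3:6,v4:40,v5:26,v6:17
step 4: dist = v0:19,v1:24,v2:0,v3:6,v4:40,v5:26,v6:17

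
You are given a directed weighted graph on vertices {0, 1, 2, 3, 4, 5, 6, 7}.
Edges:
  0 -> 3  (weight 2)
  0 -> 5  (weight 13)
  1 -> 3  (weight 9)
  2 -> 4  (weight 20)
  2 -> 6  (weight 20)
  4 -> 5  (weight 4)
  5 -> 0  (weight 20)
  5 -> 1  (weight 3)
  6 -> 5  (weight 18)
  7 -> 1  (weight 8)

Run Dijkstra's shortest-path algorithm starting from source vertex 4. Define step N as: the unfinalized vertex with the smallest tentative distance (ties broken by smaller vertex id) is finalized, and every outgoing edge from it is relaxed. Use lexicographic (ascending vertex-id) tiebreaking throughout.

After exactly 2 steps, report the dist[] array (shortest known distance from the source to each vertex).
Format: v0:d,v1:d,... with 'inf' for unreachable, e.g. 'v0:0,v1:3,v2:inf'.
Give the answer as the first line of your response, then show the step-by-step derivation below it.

v0:24,v1:7,v2:inf,v3:inf,v4:0,v5:4,v6:inf,v7:inf

step 1: dist = v0:inf,v1:inf,v2:inf,v3:inf,v4:0,v5:4,v6:inf,v7:inf
step 2: dist = v0:24,v1:7,v2:inf,v3:inf,v4:0,v5:4,v6:inf,v7:inf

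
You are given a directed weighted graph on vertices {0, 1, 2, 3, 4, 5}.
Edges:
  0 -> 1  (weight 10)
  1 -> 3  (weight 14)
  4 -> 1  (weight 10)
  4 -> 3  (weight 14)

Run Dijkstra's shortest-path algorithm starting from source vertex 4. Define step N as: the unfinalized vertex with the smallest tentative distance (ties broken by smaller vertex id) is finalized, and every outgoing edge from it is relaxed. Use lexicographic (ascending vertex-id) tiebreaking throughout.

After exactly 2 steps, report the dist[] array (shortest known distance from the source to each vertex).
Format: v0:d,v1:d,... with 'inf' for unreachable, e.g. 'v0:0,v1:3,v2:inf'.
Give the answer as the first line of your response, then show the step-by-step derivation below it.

v0:inf,v1:10,v2:inf,v3:14,v4:0,v5:inf

step 1: dist = v0:inf,v1:10,v2:inf,v3:14,v4:0,v5:inf
step 2: dist = v0:inf,v1:10,v2:inf,v3:14,v4:0,v5:inf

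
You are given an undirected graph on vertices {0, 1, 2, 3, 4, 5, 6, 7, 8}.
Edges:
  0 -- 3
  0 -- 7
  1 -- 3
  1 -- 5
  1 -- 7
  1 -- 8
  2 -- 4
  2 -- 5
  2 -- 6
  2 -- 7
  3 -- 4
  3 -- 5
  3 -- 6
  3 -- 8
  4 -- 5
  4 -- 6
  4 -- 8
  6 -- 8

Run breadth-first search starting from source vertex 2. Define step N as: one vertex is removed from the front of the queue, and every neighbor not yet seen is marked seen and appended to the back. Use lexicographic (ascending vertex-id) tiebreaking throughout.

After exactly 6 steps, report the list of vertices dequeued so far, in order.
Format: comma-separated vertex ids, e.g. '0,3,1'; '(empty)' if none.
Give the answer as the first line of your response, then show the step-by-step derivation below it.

2,4,5,6,7,3

step 1: dequeue 2; queue=[4,5,6,7]; order=2
step 2: dequeue 4; queue=[5,6,7,3,8]; order=2,4
step 3: dequeue 5; queue=[6,7,3,8,1]; order=2,4,5
step 4: dequeue 6; queue=[7,3,8,1]; order=2,4,5,6
step 5: dequeue 7; queue=[3,8,1,0]; order=2,4,5,6,7
step 6: dequeue 3; queue=[8,1,0]; order=2,4,5,6,7,3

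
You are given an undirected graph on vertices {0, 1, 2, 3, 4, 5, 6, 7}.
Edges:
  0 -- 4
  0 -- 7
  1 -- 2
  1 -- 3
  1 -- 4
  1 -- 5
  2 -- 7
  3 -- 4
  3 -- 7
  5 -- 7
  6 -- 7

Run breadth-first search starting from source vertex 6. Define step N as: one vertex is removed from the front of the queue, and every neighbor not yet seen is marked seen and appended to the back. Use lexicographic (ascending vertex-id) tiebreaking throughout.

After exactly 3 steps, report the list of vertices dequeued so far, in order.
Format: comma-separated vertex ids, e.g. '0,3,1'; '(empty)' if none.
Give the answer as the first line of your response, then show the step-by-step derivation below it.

6,7,0

step 1: dequeue 6; queue=[7]; order=6
step 2: dequeue 7; queue=[0,2,3,5]; order=6,7
step 3: dequeue 0; queue=[2,3,5,4]; order=6,7,0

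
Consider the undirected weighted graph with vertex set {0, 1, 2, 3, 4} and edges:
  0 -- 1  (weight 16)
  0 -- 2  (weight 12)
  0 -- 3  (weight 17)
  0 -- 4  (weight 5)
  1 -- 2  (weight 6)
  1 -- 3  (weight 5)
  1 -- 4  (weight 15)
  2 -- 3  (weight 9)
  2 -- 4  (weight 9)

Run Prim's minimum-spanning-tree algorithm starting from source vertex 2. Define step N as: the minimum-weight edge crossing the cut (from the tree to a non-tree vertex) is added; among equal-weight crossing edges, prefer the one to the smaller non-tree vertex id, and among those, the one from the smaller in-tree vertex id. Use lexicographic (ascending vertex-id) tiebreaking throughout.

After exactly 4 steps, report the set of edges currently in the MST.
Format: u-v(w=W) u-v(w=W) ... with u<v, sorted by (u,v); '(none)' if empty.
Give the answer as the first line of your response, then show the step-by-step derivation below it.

0-4(w=5) 1-2(w=6) 1-3(w=5) 2-4(w=9)

step 1: add edge 1-2 (w=6); MST = {1-2(w=6)}
step 2: add edge 1-3 (w=5); MST = {1-2(w=6) 1-3(w=5)}
step 3: add edge 2-4 (w=9); MST = {1-2(w=6) 1-3(w=5) 2-4(w=9)}
step 4: add edge 0-4 (w=5); MST = {0-4(w=5) 1-2(w=6) 1-3(w=5) 2-4(w=9)}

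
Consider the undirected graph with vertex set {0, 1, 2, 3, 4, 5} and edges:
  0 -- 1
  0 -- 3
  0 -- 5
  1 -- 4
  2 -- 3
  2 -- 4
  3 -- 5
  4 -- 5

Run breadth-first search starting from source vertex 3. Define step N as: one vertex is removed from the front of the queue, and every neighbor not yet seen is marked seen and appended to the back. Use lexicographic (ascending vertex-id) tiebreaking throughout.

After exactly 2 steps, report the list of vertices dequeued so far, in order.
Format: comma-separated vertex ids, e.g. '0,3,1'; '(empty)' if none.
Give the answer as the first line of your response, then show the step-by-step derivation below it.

3,0

step 1: dequeue 3; queue=[0,2,5]; order=3
step 2: dequeue 0; queue=[2,5,1]; order=3,0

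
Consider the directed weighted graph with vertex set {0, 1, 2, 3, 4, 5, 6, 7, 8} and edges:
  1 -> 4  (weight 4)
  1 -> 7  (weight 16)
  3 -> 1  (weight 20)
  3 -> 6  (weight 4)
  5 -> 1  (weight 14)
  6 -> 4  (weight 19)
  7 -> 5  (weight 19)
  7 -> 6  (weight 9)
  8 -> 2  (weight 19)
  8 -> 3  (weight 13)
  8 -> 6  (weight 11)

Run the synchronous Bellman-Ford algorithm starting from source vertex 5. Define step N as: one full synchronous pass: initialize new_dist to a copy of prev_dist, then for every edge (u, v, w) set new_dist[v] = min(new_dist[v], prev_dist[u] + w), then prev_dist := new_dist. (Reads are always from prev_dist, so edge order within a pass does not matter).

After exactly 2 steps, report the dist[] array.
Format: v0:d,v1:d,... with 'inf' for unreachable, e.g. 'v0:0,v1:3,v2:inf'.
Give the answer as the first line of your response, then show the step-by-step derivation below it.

v0:inf,v1:14,v2:inf,v3:inf,v4:18,v5:0,v6:inf,v7:30,v8:inf

step 1: dist = v0:inf,v1:14,v2:inf,v3:inf,v4:inf,v5:0,v6:inf,v7:inf,v8:inf
step 2: dist = v0:inf,v1:14,v2:inf,v3:inf,v4:18,v5:0,v6:inf,v7:30,v8:inf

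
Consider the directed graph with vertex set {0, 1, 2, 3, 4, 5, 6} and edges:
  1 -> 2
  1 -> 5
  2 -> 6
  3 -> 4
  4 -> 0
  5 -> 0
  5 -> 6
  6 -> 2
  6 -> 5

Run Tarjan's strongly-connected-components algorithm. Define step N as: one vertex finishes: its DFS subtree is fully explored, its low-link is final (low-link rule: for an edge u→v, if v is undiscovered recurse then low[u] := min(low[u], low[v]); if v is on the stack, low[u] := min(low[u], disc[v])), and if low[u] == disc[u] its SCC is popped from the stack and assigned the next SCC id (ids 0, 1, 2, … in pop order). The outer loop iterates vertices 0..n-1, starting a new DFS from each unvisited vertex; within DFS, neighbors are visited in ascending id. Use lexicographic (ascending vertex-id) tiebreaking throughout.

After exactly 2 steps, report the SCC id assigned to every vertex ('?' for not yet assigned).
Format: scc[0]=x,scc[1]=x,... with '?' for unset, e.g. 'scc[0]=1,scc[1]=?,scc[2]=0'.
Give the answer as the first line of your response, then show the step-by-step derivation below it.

scc[0]=0,scc[1]=?,scc[2]=?,scc[3]=?,scc[4]=?,scc[5]=?,scc[6]=?

step 1: low=(low[0]=0,low[1]=?,low[2]=?,low[3]=?,low[4]=?,low[5]=?,low[6]=?); scc=(scc[0]=0,scc[1]=?,scc[2]=?,scc[3]=?,scc[4]=?,scc[5]=?,scc[6]=?)
step 2: low=(low[0]=0,low[1]=1,low[2]=2,low[3]=?,low[4]=?,low[5]=3,low[6]=2); scc=(scc[0]=0,scc[1]=?,scc[2]=?,scc[3]=?,scc[4]=?,scc[5]=?,scc[6]=?)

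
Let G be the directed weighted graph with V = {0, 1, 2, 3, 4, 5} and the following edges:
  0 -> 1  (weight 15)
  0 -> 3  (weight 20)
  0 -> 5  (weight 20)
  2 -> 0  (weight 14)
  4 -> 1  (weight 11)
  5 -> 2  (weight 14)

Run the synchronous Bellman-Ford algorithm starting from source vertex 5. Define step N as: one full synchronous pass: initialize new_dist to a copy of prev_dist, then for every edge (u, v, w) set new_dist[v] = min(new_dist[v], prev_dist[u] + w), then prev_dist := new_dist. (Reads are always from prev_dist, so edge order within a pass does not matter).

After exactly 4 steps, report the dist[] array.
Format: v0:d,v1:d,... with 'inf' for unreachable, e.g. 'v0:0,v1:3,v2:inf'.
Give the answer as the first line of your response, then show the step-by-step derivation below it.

v0:28,v1:43,v2:14,v3:48,v4:inf,v5:0

step 1: dist = v0:inf,v1:inf,v2:14,v3:inf,v4:inf,v5:0
step 2: dist = v0:28,v1:inf,v2:14,v3:inf,v4:inf,v5:0
step 3: dist = v0:28,v1:43,v2:14,v3:48,v4:inf,v5:0
step 4: dist = v0:28,v1:43,v2:14,v3:48,v4:inf,v5:0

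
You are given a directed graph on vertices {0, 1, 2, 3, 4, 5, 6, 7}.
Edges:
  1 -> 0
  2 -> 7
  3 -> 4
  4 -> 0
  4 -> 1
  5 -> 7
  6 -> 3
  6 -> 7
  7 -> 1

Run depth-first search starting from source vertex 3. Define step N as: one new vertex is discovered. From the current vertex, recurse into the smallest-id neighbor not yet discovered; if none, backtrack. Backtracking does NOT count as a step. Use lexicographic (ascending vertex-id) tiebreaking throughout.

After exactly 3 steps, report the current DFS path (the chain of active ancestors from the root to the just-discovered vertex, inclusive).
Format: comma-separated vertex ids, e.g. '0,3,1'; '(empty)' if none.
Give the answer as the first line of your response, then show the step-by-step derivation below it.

3,4,0

step 1: discover 3; path=3; order=3
step 2: discover 4; path=3>4; order=3,4
step 3: discover 0; path=3>4>0; order=3,4,0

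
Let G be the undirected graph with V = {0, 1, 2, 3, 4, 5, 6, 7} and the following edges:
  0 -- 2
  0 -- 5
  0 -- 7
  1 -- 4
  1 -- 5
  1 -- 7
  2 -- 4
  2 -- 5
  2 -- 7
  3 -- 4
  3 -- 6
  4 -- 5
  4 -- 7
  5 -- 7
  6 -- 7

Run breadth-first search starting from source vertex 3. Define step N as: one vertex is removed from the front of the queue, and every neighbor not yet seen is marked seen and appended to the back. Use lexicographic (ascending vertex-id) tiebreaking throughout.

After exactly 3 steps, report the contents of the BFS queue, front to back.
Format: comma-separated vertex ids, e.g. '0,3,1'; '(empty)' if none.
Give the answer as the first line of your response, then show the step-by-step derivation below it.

1,2,5,7

step 1: dequeue 3; queue=[4,6]; order=3
step 2: dequeue 4; queue=[6,1,2,5,7]; order=3,4
step 3: dequeue 6; queue=[1,2,5,7]; order=3,4,6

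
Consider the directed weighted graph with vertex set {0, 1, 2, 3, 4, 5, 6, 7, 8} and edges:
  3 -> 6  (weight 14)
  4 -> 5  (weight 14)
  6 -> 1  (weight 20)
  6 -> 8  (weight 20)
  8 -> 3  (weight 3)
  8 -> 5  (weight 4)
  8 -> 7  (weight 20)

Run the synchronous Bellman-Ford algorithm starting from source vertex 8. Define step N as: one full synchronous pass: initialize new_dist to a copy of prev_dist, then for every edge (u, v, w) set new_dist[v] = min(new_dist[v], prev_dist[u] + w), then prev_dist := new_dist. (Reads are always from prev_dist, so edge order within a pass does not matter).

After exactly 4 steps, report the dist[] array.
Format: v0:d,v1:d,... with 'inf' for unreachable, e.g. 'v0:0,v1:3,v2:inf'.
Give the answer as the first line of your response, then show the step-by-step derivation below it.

v0:inf,v1:37,v2:inf,v3:3,v4:inf,v5:4,v6:17,v7:20,v8:0

step 1: dist = v0:inf,v1:inf,v2:inf,v3:3,v4:inf,v5:4,v6:inf,v7:20,v8:0
step 2: dist = v0:inf,v1:inf,v2:inf,v3:3,v4:inf,v5:4,v6:17,v7:20,v8:0
step 3: dist = v0:inf,v1:37,v2:inf,v3:3,v4:inf,v5:4,v6:17,v7:20,v8:0
step 4: dist = v0:inf,v1:37,v2:inf,v3:3,v4:inf,v5:4,v6:17,v7:20,v8:0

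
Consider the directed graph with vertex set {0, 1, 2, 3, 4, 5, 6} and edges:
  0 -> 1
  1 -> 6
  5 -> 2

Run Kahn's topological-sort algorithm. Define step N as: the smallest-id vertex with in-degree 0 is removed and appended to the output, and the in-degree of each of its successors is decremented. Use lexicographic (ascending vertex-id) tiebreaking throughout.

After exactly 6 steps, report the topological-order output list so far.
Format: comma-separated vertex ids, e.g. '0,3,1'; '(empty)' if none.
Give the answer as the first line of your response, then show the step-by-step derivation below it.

0,1,3,4,5,2

step 1: output 0; order=[0]; indeg=(0,0,1,0,0,0,1)
step 2: output 1; order=[0,1]; indeg=(0,0,1,0,0,0,0)
step 3: output 3; order=[0,1,3]; indeg=(0,0,1,0,0,0,0)
step 4: output 4; order=[0,1,3,4]; indeg=(0,0,1,0,0,0,0)
step 5: output 5; order=[0,1,3,4,5]; indeg=(0,0,0,0,0,0,0)
step 6: output 2; order=[0,1,3,4,5,2]; indeg=(0,0,0,0,0,0,0)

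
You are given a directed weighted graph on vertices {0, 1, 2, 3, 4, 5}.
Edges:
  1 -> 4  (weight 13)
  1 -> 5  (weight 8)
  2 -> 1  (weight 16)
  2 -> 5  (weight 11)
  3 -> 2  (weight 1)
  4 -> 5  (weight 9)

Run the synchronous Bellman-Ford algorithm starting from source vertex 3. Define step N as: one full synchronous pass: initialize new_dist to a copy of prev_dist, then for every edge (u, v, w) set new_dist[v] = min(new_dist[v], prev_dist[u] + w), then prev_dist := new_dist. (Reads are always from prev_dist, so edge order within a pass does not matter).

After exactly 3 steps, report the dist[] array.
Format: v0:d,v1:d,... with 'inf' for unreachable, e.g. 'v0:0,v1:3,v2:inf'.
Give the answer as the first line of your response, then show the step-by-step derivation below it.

v0:inf,v1:17,v2:1,v3:0,v4:30,v5:12

step 1: dist = v0:inf,v1:inf,v2:1,v3:0,v4:inf,v5:inf
step 2: dist = v0:inf,v1:17,v2:1,v3:0,v4:inf,v5:12
step 3: dist = v0:inf,v1:17,v2:1,v3:0,v4:30,v5:12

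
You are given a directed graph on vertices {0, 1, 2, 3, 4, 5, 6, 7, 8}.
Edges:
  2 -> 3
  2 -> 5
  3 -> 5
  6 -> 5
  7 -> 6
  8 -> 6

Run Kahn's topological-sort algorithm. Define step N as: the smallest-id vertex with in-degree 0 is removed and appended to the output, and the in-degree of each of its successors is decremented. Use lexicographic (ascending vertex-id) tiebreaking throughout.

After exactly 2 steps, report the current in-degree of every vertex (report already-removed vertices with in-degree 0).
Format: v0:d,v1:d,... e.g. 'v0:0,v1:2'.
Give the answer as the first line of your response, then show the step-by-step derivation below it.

v0:0,v1:0,v2:0,v3:1,v4:0,v5:3,v6:2,v7:0,v8:0

step 1: output 0; order=[0]; indeg=(0,0,0,1,0,3,2,0,0)
step 2: output 1; order=[0,1]; indeg=(0,0,0,1,0,3,2,0,0)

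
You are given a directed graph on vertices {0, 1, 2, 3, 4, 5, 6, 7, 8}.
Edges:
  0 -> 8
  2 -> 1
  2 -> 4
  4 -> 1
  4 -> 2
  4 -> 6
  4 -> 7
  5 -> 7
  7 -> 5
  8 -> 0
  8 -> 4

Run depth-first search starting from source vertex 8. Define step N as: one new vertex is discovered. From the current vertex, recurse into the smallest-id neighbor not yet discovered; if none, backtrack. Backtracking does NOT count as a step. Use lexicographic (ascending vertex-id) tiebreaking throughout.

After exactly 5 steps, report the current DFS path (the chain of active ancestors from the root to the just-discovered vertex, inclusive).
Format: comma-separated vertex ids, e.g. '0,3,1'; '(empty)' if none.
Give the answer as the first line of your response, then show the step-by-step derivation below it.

8,4,2

step 1: discover 8; path=8; order=8
step 2: discover 0; path=8>0; order=8,0
step 3: discover 4; path=8>4; order=8,0,4
step 4: discover 1; path=8>4>1; order=8,0,4,1
step 5: discover 2; path=8>4>2; order=8,0,4,1,2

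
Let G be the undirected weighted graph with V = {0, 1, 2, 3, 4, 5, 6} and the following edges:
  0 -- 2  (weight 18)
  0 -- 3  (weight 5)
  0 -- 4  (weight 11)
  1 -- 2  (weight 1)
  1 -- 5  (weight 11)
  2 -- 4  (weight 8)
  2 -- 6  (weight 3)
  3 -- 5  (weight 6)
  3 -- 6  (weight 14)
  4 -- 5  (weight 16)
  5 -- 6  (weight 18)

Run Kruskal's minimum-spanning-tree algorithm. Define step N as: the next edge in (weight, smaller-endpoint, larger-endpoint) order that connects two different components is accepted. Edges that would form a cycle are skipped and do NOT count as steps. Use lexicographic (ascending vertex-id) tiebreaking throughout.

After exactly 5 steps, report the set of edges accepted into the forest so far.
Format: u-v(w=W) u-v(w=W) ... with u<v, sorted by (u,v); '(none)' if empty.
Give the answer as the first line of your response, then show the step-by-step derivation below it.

0-3(w=5) 1-2(w=1) 2-4(w=8) 2-6(w=3) 3-5(w=6)

step 1: add edge 1-2 (w=1); MST = {1-2(w=1)}
step 2: add edge 2-6 (w=3); MST = {1-2(w=1) 2-6(w=3)}
step 3: add edge 0-3 (w=5); MST = {0-3(w=5) 1-2(w=1) 2-6(w=3)}
step 4: add edge 3-5 (w=6); MST = {0-3(w=5) 1-2(w=1) 2-6(w=3) 3-5(w=6)}
step 5: add edge 2-4 (w=8); MST = {0-3(w=5) 1-2(w=1) 2-4(w=8) 2-6(w=3) 3-5(w=6)}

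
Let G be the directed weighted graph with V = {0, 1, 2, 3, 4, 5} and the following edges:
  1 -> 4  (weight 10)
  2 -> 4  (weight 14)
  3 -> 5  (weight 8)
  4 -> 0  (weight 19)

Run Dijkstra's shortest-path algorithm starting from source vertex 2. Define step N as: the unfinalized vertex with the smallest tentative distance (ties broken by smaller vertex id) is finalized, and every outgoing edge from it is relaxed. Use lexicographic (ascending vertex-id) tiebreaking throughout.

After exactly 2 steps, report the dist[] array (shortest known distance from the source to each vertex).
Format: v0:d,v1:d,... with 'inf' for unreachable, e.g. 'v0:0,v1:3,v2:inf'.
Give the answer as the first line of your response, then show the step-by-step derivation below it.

v0:33,v1:inf,v2:0,v3:inf,v4:14,v5:inf

step 1: dist = v0:inf,v1:inf,v2:0,v3:inf,v4:14,v5:inf
step 2: dist = v0:33,v1:inf,v2:0,v3:inf,v4:14,v5:inf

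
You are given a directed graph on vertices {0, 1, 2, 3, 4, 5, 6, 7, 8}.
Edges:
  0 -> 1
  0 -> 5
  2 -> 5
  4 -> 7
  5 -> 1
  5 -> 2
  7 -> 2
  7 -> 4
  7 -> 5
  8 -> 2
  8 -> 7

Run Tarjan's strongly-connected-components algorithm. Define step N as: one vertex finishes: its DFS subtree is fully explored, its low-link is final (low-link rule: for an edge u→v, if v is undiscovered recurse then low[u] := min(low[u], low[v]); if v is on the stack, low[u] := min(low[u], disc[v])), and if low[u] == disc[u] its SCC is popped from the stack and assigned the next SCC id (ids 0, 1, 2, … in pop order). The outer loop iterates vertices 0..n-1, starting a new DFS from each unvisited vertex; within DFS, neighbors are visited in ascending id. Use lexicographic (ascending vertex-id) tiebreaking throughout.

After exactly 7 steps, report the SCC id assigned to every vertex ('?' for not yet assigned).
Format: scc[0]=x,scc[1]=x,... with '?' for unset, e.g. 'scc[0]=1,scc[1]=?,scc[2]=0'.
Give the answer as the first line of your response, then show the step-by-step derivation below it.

scc[0]=2,scc[1]=0,scc[2]=1,scc[3]=3,scc[4]=4,scc[5]=1,scc[6]=?,scc[7]=4,scc[8]=?

step 1: low=(low[0]=0,low[1]=1,low[2]=?,low[3]=?,low[4]=?,low[5]=?,low[6]=?,low[7]=?,low[8]=?); scc=(scc[0]=?,scc[1]=0,scc[2]=?,scc[3]=?,scc[4]=?,scc[5]=?,scc[6]=?,scc[7]=?,scc[8]=?)
step 2: low=(low[0]=0,low[1]=1,low[2]=2,low[3]=?,low[4]=?,low[5]=2,low[6]=?,low[7]=?,low[8]=?); scc=(scc[0]=?,scc[1]=0,scc[2]=?,scc[3]=?,scc[4]=?,scc[5]=?,scc[6]=?,scc[7]=?,scc[8]=?)
step 3: low=(low[0]=0,low[1]=1,low[2]=2,low[3]=?,low[4]=?,low[5]=2,low[6]=?,low[7]=?,low[8]=?); scc=(scc[0]=?,scc[1]=0,scc[2]=1,scc[3]=?,scc[4]=?,scc[5]=1,scc[6]=?,scc[7]=?,scc[8]=?)
step 4: low=(low[0]=0,low[1]=1,low[2]=2,low[3]=?,low[4]=?,low[5]=2,low[6]=?,low[7]=?,low[8]=?); scc=(scc[0]=2,scc[1]=0,scc[2]=1,scc[3]=?,scc[4]=?,scc[5]=1,scc[6]=?,scc[7]=?,scc[8]=?)
step 5: low=(low[0]=0,low[1]=1,low[2]=2,low[3]=4,low[4]=?,low[5]=2,low[6]=?,low[7]=?,low[8]=?); scc=(scc[0]=2,scc[1]=0,scc[2]=1,scc[3]=3,scc[4]=?,scc[5]=1,scc[6]=?,scc[7]=?,scc[8]=?)
step 6: low=(low[0]=0,low[1]=1,low[2]=2,low[3]=4,low[4]=5,low[5]=2,low[6]=?,low[7]=5,low[8]=?); scc=(scc[0]=2,scc[1]=0,scc[2]=1,scc[3]=3,scc[4]=?,scc[5]=1,scc[6]=?,scc[7]=?,scc[8]=?)
step 7: low=(low[0]=0,low[1]=1,low[2]=2,low[3]=4,low[4]=5,low[5]=2,low[6]=?,low[7]=5,low[8]=?); scc=(scc[0]=2,scc[1]=0,scc[2]=1,scc[3]=3,scc[4]=4,scc[5]=1,scc[6]=?,scc[7]=4,scc[8]=?)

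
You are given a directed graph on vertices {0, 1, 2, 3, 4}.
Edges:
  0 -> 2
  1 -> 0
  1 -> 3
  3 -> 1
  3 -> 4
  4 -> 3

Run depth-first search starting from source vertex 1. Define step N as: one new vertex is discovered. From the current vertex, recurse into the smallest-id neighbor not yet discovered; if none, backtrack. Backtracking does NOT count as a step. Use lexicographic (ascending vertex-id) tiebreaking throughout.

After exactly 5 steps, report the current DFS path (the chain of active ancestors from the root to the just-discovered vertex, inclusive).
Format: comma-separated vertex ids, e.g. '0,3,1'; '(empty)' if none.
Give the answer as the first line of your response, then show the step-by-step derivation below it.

1,3,4

step 1: discover 1; path=1; order=1
step 2: discover 0; path=1>0; order=1,0
step 3: discover 2; path=1>0>2; order=1,0,2
step 4: discover 3; path=1>3; order=1,0,2,3
step 5: discover 4; path=1>3>4; order=1,0,2,3,4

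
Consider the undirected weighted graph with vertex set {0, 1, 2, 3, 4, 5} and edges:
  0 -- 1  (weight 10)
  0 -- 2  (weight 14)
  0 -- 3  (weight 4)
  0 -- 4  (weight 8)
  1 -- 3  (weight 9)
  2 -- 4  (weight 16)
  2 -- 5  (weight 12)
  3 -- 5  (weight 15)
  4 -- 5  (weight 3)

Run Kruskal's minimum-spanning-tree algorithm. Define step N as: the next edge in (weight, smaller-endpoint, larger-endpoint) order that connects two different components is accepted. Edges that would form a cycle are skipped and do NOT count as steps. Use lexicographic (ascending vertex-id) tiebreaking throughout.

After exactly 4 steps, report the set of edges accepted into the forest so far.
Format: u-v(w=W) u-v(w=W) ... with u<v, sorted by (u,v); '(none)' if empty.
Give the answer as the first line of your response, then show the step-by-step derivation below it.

0-3(w=4) 0-4(w=8) 1-3(w=9) 4-5(w=3)

step 1: add edge 4-5 (w=3); MST = {4-5(w=3)}
step 2: add edge 0-3 (w=4); MST = {0-3(w=4) 4-5(w=3)}
step 3: add edge 0-4 (w=8); MST = {0-3(w=4) 0-4(w=8) 4-5(w=3)}
step 4: add edge 1-3 (w=9); MST = {0-3(w=4) 0-4(w=8) 1-3(w=9) 4-5(w=3)}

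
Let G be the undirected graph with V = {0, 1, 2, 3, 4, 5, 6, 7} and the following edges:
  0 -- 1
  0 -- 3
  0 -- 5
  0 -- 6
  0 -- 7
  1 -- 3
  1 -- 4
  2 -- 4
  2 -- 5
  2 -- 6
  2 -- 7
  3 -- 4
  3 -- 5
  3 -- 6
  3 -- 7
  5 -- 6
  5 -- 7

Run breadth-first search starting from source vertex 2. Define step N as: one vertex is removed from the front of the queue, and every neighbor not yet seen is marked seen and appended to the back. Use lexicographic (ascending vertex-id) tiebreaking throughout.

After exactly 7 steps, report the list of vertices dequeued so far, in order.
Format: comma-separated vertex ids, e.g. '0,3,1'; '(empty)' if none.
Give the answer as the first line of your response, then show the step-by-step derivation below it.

2,4,5,6,7,1,3

step 1: dequeue 2; queue=[4,5,6,7]; order=2
step 2: dequeue 4; queue=[5,6,7,1,3]; order=2,4
step 3: dequeue 5; queue=[6,7,1,3,0]; order=2,4,5
step 4: dequeue 6; queue=[7,1,3,0]; order=2,4,5,6
step 5: dequeue 7; queue=[1,3,0]; order=2,4,5,6,7
step 6: dequeue 1; queue=[3,0]; order=2,4,5,6,7,1
step 7: dequeue 3; queue=[0]; order=2,4,5,6,7,1,3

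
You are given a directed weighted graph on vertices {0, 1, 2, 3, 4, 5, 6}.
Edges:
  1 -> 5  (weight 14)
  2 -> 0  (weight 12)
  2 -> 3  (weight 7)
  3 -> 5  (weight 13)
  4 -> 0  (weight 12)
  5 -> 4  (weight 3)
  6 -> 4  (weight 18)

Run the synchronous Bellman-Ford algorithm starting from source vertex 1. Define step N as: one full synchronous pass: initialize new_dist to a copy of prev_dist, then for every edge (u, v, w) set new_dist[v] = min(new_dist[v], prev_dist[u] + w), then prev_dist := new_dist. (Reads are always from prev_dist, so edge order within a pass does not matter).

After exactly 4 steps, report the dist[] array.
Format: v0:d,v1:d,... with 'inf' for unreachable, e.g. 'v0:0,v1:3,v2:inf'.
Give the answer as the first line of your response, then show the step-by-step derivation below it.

v0:29,v1:0,v2:inf,v3:inf,v4:17,v5:14,v6:inf

step 1: dist = v0:inf,v1:0,v2:inf,v3:inf,v4:inf,v5:14,v6:inf
step 2: dist = v0:inf,v1:0,v2:inf,v3:inf,v4:17,v5:14,v6:inf
step 3: dist = v0:29,v1:0,v2:inf,v3:inf,v4:17,v5:14,v6:inf
step 4: dist = v0:29,v1:0,v2:inf,v3:inf,v4:17,v5:14,v6:inf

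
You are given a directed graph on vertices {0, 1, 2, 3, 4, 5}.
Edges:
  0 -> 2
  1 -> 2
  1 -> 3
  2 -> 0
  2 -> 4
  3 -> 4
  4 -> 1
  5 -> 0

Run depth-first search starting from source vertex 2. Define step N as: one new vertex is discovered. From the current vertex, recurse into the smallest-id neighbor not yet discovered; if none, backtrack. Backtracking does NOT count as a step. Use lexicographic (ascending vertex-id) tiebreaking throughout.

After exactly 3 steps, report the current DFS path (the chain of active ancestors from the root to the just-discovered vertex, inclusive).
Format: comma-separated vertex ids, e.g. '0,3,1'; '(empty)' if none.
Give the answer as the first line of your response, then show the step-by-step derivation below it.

2,4

step 1: discover 2; path=2; order=2
step 2: discover 0; path=2>0; order=2,0
step 3: discover 4; path=2>4; order=2,0,4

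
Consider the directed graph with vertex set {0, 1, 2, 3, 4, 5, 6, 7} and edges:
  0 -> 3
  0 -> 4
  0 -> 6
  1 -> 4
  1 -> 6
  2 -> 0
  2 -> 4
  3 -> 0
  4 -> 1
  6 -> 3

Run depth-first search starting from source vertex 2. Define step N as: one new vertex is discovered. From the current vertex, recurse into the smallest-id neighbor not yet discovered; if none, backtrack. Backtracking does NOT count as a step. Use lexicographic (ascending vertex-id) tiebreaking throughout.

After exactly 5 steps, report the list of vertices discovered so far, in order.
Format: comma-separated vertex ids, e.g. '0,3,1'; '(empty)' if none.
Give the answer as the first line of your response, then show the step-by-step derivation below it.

2,0,3,4,1

step 1: discover 2; path=2; order=2
step 2: discover 0; path=2>0; order=2,0
step 3: discover 3; path=2>0>3; order=2,0,3
step 4: discover 4; path=2>0>4; order=2,0,3,4
step 5: discover 1; path=2>0>4>1; order=2,0,3,4,1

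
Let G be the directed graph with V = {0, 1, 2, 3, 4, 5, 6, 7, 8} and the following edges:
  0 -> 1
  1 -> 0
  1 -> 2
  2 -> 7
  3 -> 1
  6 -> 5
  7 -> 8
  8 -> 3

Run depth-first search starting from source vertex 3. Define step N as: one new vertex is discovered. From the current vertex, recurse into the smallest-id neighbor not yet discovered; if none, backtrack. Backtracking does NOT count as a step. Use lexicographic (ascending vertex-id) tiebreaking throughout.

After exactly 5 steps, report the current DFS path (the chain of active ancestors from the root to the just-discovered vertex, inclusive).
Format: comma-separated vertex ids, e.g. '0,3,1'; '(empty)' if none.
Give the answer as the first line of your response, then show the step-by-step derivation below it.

3,1,2,7

step 1: discover 3; path=3; order=3
step 2: discover 1; path=3>1; order=3,1
step 3: discover 0; path=3>1>0; order=3,1,0
step 4: discover 2; path=3>1>2; order=3,1,0,2
step 5: discover 7; path=3>1>2>7; order=3,1,0,2,7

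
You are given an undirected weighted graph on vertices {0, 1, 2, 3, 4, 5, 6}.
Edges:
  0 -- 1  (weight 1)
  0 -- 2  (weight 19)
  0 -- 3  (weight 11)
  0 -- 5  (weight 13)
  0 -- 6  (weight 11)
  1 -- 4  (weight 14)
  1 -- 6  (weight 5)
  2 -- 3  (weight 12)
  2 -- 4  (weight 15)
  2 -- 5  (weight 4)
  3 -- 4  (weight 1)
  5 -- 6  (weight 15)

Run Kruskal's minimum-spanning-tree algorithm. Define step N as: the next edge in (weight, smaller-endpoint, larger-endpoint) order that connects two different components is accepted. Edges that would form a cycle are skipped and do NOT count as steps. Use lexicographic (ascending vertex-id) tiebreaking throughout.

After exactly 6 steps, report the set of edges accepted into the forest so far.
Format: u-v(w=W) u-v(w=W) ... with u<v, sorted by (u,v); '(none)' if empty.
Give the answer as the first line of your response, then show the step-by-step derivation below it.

0-1(w=1) 0-3(w=11) 1-6(w=5) 2-3(w=12) 2-5(w=4) 3-4(w=1)

step 1: add edge 0-1 (w=1); MST = {0-1(w=1)}
step 2: add edge 3-4 (w=1); MST = {0-1(w=1) 3-4(w=1)}
step 3: add edge 2-5 (w=4); MST = {0-1(w=1) 2-5(w=4) 3-4(w=1)}
step 4: add edge 1-6 (w=5); MST = {0-1(w=1) 1-6(w=5) 2-5(w=4) 3-4(w=1)}
step 5: add edge 0-3 (w=11); MST = {0-1(w=1) 0-3(w=11) 1-6(w=5) 2-5(w=4) 3-4(w=1)}
step 6: add edge 2-3 (w=12); MST = {0-1(w=1) 0-3(w=11) 1-6(w=5) 2-3(w=12) 2-5(w=4) 3-4(w=1)}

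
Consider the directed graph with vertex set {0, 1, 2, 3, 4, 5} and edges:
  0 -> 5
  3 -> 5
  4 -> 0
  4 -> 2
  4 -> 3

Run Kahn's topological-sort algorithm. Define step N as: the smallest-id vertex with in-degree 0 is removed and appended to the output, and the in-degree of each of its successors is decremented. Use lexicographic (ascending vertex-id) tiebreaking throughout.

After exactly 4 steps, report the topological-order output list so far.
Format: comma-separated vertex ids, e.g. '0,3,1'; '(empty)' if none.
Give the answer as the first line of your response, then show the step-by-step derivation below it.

1,4,0,2

step 1: output 1; order=[1]; indeg=(1,0,1,1,0,2)
step 2: output 4; order=[1,4]; indeg=(0,0,0,0,0,2)
step 3: output 0; order=[1,4,0]; indeg=(0,0,0,0,0,1)
step 4: output 2; order=[1,4,0,2]; indeg=(0,0,0,0,0,1)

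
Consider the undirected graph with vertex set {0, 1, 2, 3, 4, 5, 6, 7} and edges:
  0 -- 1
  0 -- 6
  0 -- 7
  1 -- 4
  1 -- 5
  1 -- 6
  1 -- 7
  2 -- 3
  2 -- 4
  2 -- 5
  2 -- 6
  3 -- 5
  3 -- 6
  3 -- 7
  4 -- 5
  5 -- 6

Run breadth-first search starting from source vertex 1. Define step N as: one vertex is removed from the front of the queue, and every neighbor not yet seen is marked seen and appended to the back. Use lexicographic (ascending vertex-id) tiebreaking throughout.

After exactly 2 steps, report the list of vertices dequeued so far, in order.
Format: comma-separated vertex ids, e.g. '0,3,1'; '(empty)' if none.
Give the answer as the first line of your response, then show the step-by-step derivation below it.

1,0

step 1: dequeue 1; queue=[0,4,5,6,7]; order=1
step 2: dequeue 0; queue=[4,5,6,7]; order=1,0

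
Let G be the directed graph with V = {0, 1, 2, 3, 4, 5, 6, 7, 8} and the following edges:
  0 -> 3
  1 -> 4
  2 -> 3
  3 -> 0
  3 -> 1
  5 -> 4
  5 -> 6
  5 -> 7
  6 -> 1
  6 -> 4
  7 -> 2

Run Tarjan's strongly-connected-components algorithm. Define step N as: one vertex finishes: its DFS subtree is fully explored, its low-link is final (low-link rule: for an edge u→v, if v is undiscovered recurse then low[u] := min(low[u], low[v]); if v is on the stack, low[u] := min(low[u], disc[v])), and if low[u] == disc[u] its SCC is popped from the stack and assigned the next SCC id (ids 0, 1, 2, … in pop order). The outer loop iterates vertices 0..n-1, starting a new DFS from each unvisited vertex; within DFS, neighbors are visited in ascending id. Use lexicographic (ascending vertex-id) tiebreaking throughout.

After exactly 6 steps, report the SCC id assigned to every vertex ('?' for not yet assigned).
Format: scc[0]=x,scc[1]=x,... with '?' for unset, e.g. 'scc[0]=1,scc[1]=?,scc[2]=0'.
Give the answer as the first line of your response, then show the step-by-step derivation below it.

scc[0]=2,scc[1]=1,scc[2]=3,scc[3]=2,scc[4]=0,scc[5]=?,scc[6]=4,scc[7]=?,scc[8]=?

step 1: low=(low[0]=0,low[1]=2,low[2]=?,low[3]=0,low[4]=3,low[5]=?,low[6]=?,low[7]=?,low[8]=?); scc=(scc[0]=?,scc[1]=?,scc[2]=?,scc[3]=?,scc[4]=0,scc[5]=?,scc[6]=?,scc[7]=?,scc[8]=?)
step 2: low=(low[0]=0,low[1]=2,low[2]=?,low[3]=0,low[4]=3,low[5]=?,low[6]=?,low[7]=?,low[8]=?); scc=(scc[0]=?,scc[1]=1,scc[2]=?,scc[3]=?,scc[4]=0,scc[5]=?,scc[6]=?,scc[7]=?,scc[8]=?)
step 3: low=(low[0]=0,low[1]=2,low[2]=?,low[3]=0,low[4]=3,low[5]=?,low[6]=?,low[7]=?,low[8]=?); scc=(scc[0]=?,scc[1]=1,scc[2]=?,scc[3]=?,scc[4]=0,scc[5]=?,scc[6]=?,scc[7]=?,scc[8]=?)
step 4: low=(low[0]=0,low[1]=2,low[2]=?,low[3]=0,low[4]=3,low[5]=?,low[6]=?,low[7]=?,low[8]=?); scc=(scc[0]=2,scc[1]=1,scc[2]=?,scc[3]=2,scc[4]=0,scc[5]=?,scc[6]=?,scc[7]=?,scc[8]=?)
step 5: low=(low[0]=0,low[1]=2,low[2]=4,low[3]=0,low[4]=3,low[5]=?,low[6]=?,low[7]=?,low[8]=?); scc=(scc[0]=2,scc[1]=1,scc[2]=3,scc[3]=2,scc[4]=0,scc[5]=?,scc[6]=?,scc[7]=?,scc[8]=?)
step 6: low=(low[0]=0,low[1]=2,low[2]=4,low[3]=0,low[4]=3,low[5]=5,low[6]=6,low[7]=?,low[8]=?); scc=(scc[0]=2,scc[1]=1,scc[2]=3,scc[3]=2,scc[4]=0,scc[5]=?,scc[6]=4,scc[7]=?,scc[8]=?)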